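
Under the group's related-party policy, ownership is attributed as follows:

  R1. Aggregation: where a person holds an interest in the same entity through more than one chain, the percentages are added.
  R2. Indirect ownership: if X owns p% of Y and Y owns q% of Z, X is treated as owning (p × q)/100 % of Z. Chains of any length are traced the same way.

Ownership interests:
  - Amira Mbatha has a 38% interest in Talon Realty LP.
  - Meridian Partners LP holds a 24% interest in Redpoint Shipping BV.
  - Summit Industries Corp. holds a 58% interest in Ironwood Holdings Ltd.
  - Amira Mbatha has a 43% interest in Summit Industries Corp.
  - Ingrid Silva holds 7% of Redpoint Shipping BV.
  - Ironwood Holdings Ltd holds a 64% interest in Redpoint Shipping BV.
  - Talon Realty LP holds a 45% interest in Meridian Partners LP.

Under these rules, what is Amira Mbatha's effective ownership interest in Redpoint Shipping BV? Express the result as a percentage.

Chain via Summit Industries Corp. → Ironwood Holdings Ltd (R2): 43% × 58% × 64% = 15.9616% of Redpoint Shipping BV.
Chain via Talon Realty LP → Meridian Partners LP (R2): 38% × 45% × 24% = 4.104% of Redpoint Shipping BV.
Aggregating (R1): 15.9616% + 4.104% = 20.0656%.

20.0656%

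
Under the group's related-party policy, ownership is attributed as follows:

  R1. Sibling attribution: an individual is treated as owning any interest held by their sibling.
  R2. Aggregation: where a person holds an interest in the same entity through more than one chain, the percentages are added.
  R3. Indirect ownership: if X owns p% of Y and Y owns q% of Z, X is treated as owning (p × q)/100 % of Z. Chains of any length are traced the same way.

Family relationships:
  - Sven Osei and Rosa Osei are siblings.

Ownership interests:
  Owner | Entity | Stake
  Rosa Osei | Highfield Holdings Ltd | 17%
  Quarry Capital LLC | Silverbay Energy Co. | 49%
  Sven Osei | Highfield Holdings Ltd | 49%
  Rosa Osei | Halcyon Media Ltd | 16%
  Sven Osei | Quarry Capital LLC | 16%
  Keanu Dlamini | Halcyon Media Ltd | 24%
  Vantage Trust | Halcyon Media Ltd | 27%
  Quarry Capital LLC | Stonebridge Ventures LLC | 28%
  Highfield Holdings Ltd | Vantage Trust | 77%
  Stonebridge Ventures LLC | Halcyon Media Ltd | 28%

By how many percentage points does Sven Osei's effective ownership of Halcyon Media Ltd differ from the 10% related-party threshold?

By sibling attribution (R1), Sven Osei is treated as also owning Rosa Osei's interest in Highfield Holdings Ltd, giving 49% + 17% = 66%.
By sibling attribution (R1), Sven Osei is treated as owning Rosa Osei's 16% interest in Halcyon Media Ltd.
Chain via Quarry Capital LLC → Stonebridge Ventures LLC (R3): 16% × 28% × 28% = 1.2544% of Halcyon Media Ltd.
Chain via Highfield Holdings Ltd → Vantage Trust (R3): 66% × 77% × 27% = 13.7214% of Halcyon Media Ltd.
Direct interest in Halcyon Media Ltd: 16%.
Aggregating (R2): 1.2544% + 13.7214% + 16% = 30.9758%.
30.9758% exceeds the 10% threshold by 20.9758 percentage points.

20.9758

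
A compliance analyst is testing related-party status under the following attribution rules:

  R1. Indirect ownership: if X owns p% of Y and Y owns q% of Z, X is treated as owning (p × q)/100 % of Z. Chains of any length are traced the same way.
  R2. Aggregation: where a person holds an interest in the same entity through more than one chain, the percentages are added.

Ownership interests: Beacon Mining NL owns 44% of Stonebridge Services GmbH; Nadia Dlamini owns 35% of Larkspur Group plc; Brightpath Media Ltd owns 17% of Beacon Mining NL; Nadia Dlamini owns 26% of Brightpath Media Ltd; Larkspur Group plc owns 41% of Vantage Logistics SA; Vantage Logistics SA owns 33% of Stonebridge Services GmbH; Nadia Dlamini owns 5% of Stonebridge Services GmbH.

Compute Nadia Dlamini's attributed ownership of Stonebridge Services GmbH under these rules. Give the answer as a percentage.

11.6803%

Chain via Brightpath Media Ltd → Beacon Mining NL (R1): 26% × 17% × 44% = 1.9448% of Stonebridge Services GmbH.
Chain via Larkspur Group plc → Vantage Logistics SA (R1): 35% × 41% × 33% = 4.7355% of Stonebridge Services GmbH.
Direct interest in Stonebridge Services GmbH: 5%.
Aggregating (R2): 1.9448% + 4.7355% + 5% = 11.6803%.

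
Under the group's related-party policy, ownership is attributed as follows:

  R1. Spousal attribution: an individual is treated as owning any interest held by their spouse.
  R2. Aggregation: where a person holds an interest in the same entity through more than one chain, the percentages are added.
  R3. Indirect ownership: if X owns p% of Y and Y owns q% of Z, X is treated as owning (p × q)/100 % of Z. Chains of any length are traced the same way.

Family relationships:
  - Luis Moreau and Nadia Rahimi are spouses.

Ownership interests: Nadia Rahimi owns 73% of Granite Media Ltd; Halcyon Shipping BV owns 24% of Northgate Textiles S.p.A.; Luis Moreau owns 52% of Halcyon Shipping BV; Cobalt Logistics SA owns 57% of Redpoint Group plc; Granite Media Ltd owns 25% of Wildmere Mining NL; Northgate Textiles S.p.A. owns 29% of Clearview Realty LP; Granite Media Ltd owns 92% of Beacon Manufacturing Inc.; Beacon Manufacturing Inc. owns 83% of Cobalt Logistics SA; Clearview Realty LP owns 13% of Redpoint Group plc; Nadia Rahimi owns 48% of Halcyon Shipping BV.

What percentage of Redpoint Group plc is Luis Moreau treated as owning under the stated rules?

32.678196%

By spousal attribution (R1), Luis Moreau is treated as also owning Nadia Rahimi's interest in Halcyon Shipping BV, giving 52% + 48% = 100%.
By spousal attribution (R1), Luis Moreau is treated as owning Nadia Rahimi's 73% interest in Granite Media Ltd.
Chain via Halcyon Shipping BV → Northgate Textiles S.p.A. → Clearview Realty LP (R3): 100% × 24% × 29% × 13% = 0.9048% of Redpoint Group plc.
Chain via Granite Media Ltd → Beacon Manufacturing Inc. → Cobalt Logistics SA (R3): 73% × 92% × 83% × 57% = 31.773396% of Redpoint Group plc.
Aggregating (R2): 0.9048% + 31.773396% = 32.678196%.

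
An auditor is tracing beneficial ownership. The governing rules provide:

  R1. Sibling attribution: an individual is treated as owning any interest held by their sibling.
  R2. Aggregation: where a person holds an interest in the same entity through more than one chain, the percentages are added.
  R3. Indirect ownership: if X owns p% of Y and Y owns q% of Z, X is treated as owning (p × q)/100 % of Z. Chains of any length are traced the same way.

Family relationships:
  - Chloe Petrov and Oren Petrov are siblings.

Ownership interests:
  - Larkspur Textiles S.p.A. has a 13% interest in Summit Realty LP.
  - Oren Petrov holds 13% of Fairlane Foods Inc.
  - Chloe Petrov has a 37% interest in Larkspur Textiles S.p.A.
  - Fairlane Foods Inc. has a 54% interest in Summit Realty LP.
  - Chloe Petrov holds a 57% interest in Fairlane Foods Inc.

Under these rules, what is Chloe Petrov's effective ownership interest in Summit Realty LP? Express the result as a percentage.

42.61%

By sibling attribution (R1), Chloe Petrov is treated as also owning Oren Petrov's interest in Fairlane Foods Inc, giving 57% + 13% = 70%.
Chain via Fairlane Foods Inc. (R3): 70% × 54% = 37.8% of Summit Realty LP.
Chain via Larkspur Textiles S.p.A. (R3): 37% × 13% = 4.81% of Summit Realty LP.
Aggregating (R2): 37.8% + 4.81% = 42.61%.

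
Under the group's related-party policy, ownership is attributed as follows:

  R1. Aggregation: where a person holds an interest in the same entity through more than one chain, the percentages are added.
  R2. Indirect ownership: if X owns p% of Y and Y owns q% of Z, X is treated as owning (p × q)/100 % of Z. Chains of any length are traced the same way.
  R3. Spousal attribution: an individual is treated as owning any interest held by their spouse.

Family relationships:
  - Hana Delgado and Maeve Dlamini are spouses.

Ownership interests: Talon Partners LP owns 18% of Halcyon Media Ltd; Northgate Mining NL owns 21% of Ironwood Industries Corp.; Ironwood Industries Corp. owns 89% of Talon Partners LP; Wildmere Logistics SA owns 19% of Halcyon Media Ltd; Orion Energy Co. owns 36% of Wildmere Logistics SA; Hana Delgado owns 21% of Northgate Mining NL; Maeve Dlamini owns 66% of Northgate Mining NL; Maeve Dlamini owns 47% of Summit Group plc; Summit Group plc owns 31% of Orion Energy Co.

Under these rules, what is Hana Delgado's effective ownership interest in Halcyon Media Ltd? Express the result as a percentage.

By spousal attribution (R3), Hana Delgado is treated as also owning Maeve Dlamini's interest in Northgate Mining NL, giving 21% + 66% = 87%.
By spousal attribution (R3), Hana Delgado is treated as owning Maeve Dlamini's 47% interest in Summit Group plc.
Chain via Northgate Mining NL → Ironwood Industries Corp. → Talon Partners LP (R2): 87% × 21% × 89% × 18% = 2.926854% of Halcyon Media Ltd.
Chain via Summit Group plc → Orion Energy Co. → Wildmere Logistics SA (R2): 47% × 31% × 36% × 19% = 0.996588% of Halcyon Media Ltd.
Aggregating (R1): 2.926854% + 0.996588% = 3.923442%.

3.923442%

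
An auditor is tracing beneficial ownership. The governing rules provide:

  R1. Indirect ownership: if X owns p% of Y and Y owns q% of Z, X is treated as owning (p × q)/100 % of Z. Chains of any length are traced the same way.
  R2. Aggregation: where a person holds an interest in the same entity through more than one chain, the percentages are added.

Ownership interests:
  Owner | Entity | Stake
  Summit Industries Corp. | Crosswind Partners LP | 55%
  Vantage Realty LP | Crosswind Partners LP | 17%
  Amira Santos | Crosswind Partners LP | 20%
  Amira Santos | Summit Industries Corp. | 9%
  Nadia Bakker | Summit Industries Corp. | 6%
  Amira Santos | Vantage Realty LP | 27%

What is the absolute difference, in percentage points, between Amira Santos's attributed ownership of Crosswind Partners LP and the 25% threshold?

4.54

Chain via Vantage Realty LP (R1): 27% × 17% = 4.59% of Crosswind Partners LP.
Chain via Summit Industries Corp. (R1): 9% × 55% = 4.95% of Crosswind Partners LP.
Direct interest in Crosswind Partners LP: 20%.
Aggregating (R2): 4.59% + 4.95% + 20% = 29.54%.
29.54% exceeds the 25% threshold by 4.54 percentage points.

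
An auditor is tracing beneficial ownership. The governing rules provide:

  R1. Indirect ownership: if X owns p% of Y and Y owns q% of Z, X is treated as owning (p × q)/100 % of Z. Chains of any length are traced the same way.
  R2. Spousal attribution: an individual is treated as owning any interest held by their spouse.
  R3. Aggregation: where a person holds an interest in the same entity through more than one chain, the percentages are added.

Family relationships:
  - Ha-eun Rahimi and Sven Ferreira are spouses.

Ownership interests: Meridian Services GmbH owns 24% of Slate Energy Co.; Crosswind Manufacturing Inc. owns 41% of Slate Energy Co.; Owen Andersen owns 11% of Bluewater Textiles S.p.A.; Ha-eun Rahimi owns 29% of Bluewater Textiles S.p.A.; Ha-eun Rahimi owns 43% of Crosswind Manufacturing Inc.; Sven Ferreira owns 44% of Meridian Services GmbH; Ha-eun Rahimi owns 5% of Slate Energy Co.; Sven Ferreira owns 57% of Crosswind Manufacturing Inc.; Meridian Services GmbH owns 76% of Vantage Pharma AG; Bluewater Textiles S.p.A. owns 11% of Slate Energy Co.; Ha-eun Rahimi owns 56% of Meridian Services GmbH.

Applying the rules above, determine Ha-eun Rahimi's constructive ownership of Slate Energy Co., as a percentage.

By spousal attribution (R2), Ha-eun Rahimi is treated as also owning Sven Ferreira's interest in Meridian Services GmbH, giving 56% + 44% = 100%.
By spousal attribution (R2), Ha-eun Rahimi is treated as also owning Sven Ferreira's interest in Crosswind Manufacturing Inc, giving 43% + 57% = 100%.
Chain via Meridian Services GmbH (R1): 100% × 24% = 24% of Slate Energy Co.
Chain via Crosswind Manufacturing Inc. (R1): 100% × 41% = 41% of Slate Energy Co.
Chain via Bluewater Textiles S.p.A. (R1): 29% × 11% = 3.19% of Slate Energy Co.
Direct interest in Slate Energy Co: 5%.
Aggregating (R3): 24% + 41% + 3.19% + 5% = 73.19%.

73.19%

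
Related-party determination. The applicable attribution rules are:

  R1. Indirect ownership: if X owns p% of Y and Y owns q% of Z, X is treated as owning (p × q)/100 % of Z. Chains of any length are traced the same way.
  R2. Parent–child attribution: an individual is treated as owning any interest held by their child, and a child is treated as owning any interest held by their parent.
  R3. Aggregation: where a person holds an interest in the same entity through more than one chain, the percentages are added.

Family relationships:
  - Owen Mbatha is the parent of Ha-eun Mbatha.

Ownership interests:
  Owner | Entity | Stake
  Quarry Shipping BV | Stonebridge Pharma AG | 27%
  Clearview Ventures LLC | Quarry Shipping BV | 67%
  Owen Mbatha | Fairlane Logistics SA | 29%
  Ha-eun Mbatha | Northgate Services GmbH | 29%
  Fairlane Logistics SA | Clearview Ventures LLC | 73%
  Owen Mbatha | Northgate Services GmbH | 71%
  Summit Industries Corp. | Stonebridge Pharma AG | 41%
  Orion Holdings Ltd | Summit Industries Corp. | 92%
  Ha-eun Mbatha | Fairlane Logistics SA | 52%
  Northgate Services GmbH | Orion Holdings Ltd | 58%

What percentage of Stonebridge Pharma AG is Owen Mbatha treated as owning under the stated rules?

By parent–child attribution (R2), Owen Mbatha is treated as also owning Ha-eun Mbatha's interest in Fairlane Logistics SA, giving 29% + 52% = 81%.
By parent–child attribution (R2), Owen Mbatha is treated as also owning Ha-eun Mbatha's interest in Northgate Services GmbH, giving 71% + 29% = 100%.
Chain via Fairlane Logistics SA → Clearview Ventures LLC → Quarry Shipping BV (R1): 81% × 73% × 67% × 27% = 10.696617% of Stonebridge Pharma AG.
Chain via Northgate Services GmbH → Orion Holdings Ltd → Summit Industries Corp. (R1): 100% × 58% × 92% × 41% = 21.8776% of Stonebridge Pharma AG.
Aggregating (R3): 10.696617% + 21.8776% = 32.574217%.

32.574217%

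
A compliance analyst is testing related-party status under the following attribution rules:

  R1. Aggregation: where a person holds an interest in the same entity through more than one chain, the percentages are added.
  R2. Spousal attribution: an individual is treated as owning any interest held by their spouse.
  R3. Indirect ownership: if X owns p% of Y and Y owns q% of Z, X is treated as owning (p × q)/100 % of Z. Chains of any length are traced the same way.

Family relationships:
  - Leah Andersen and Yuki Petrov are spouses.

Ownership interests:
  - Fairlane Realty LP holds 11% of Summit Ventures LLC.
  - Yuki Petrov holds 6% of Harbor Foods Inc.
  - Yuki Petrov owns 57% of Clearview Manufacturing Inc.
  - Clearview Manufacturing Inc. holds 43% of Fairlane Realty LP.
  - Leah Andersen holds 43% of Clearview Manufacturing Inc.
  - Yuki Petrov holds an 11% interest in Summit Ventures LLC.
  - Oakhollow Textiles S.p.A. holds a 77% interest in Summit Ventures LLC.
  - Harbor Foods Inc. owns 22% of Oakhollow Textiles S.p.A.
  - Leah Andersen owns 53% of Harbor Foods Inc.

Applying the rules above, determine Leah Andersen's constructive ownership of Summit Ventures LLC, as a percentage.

25.7246%

By spousal attribution (R2), Leah Andersen is treated as also owning Yuki Petrov's interest in Harbor Foods Inc, giving 53% + 6% = 59%.
By spousal attribution (R2), Leah Andersen is treated as also owning Yuki Petrov's interest in Clearview Manufacturing Inc, giving 43% + 57% = 100%.
By spousal attribution (R2), Leah Andersen is treated as owning Yuki Petrov's 11% interest in Summit Ventures LLC.
Chain via Harbor Foods Inc. → Oakhollow Textiles S.p.A. (R3): 59% × 22% × 77% = 9.9946% of Summit Ventures LLC.
Chain via Clearview Manufacturing Inc. → Fairlane Realty LP (R3): 100% × 43% × 11% = 4.73% of Summit Ventures LLC.
Direct interest in Summit Ventures LLC: 11%.
Aggregating (R1): 9.9946% + 4.73% + 11% = 25.7246%.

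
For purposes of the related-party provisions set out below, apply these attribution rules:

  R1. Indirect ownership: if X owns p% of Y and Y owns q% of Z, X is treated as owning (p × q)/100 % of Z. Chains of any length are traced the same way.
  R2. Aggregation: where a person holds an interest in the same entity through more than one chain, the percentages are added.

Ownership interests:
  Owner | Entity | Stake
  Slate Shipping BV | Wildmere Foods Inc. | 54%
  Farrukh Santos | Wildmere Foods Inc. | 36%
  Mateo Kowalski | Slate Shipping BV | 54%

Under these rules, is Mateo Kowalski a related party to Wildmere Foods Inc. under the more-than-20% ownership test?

Yes

Chain via Slate Shipping BV (R1): 54% × 54% = 29.16% of Wildmere Foods Inc.
29.16% exceeds the 20% threshold, so Mateo is a related party to Wildmere Foods Inc.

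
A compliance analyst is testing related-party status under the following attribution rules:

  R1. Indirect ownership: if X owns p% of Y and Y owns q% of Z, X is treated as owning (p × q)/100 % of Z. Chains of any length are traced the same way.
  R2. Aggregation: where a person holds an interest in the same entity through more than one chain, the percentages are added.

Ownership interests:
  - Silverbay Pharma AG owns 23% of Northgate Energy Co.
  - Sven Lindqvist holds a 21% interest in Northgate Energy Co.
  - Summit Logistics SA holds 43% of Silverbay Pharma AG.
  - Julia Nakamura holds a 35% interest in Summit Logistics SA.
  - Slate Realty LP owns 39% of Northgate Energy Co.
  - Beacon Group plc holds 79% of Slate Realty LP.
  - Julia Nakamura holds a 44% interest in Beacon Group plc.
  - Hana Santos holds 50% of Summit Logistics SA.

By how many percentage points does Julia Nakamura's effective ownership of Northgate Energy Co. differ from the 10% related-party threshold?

Chain via Beacon Group plc → Slate Realty LP (R1): 44% × 79% × 39% = 13.5564% of Northgate Energy Co.
Chain via Summit Logistics SA → Silverbay Pharma AG (R1): 35% × 43% × 23% = 3.4615% of Northgate Energy Co.
Aggregating (R2): 13.5564% + 3.4615% = 17.0179%.
17.0179% exceeds the 10% threshold by 7.0179 percentage points.

7.0179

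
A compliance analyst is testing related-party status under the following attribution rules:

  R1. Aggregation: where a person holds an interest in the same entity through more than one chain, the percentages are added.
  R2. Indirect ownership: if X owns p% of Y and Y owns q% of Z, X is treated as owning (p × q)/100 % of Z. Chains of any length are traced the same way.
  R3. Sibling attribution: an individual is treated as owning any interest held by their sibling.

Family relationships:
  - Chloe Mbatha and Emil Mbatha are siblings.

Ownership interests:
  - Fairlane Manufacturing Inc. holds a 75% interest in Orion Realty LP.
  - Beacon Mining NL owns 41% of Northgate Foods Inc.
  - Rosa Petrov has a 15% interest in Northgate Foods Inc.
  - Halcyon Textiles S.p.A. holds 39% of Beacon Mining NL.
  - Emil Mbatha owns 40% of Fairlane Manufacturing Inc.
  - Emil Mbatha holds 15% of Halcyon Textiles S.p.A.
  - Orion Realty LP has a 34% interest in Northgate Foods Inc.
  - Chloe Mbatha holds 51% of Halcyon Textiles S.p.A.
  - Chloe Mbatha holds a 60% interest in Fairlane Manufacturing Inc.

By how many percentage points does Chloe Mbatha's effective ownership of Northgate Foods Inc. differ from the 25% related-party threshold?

11.0534

By sibling attribution (R3), Chloe Mbatha is treated as also owning Emil Mbatha's interest in Halcyon Textiles S.p.A, giving 51% + 15% = 66%.
By sibling attribution (R3), Chloe Mbatha is treated as also owning Emil Mbatha's interest in Fairlane Manufacturing Inc, giving 60% + 40% = 100%.
Chain via Halcyon Textiles S.p.A. → Beacon Mining NL (R2): 66% × 39% × 41% = 10.5534% of Northgate Foods Inc.
Chain via Fairlane Manufacturing Inc. → Orion Realty LP (R2): 100% × 75% × 34% = 25.5% of Northgate Foods Inc.
Aggregating (R1): 10.5534% + 25.5% = 36.0534%.
36.0534% exceeds the 25% threshold by 11.0534 percentage points.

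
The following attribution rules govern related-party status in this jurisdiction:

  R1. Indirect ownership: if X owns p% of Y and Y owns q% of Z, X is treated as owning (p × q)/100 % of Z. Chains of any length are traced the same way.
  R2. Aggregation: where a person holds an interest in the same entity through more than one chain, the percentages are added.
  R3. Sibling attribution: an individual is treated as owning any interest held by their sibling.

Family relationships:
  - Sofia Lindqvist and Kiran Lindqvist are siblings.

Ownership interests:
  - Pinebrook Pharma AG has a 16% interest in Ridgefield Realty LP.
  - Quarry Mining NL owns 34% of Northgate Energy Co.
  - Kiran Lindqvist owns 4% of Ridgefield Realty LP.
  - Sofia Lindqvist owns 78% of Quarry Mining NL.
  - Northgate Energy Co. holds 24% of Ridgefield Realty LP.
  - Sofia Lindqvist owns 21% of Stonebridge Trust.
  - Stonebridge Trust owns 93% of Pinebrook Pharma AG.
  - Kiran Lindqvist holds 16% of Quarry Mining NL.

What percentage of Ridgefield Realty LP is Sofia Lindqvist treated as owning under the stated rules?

14.7952%

By sibling attribution (R3), Sofia Lindqvist is treated as also owning Kiran Lindqvist's interest in Quarry Mining NL, giving 78% + 16% = 94%.
By sibling attribution (R3), Sofia Lindqvist is treated as owning Kiran Lindqvist's 4% interest in Ridgefield Realty LP.
Chain via Quarry Mining NL → Northgate Energy Co. (R1): 94% × 34% × 24% = 7.6704% of Ridgefield Realty LP.
Chain via Stonebridge Trust → Pinebrook Pharma AG (R1): 21% × 93% × 16% = 3.1248% of Ridgefield Realty LP.
Direct interest in Ridgefield Realty LP: 4%.
Aggregating (R2): 7.6704% + 3.1248% + 4% = 14.7952%.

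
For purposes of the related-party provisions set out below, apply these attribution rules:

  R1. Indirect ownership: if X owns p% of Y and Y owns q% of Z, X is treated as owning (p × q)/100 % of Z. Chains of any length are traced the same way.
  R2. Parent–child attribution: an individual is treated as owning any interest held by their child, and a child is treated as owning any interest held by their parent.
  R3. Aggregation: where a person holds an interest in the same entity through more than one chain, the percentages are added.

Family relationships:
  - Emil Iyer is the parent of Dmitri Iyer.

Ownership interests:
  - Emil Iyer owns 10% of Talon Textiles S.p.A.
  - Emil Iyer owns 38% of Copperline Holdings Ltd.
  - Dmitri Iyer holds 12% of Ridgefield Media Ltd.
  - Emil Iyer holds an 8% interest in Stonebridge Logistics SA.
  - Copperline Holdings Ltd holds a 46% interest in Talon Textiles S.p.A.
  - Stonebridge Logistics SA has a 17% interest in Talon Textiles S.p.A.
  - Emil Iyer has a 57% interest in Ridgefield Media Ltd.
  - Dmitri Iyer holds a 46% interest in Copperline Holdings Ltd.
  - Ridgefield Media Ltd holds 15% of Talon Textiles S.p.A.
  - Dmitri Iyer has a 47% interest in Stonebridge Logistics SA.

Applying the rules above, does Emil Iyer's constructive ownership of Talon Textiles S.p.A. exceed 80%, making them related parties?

No

By parent–child attribution (R2), Emil Iyer is treated as also owning Dmitri Iyer's interest in Copperline Holdings Ltd, giving 38% + 46% = 84%.
By parent–child attribution (R2), Emil Iyer is treated as also owning Dmitri Iyer's interest in Stonebridge Logistics SA, giving 8% + 47% = 55%.
By parent–child attribution (R2), Emil Iyer is treated as also owning Dmitri Iyer's interest in Ridgefield Media Ltd, giving 57% + 12% = 69%.
Chain via Copperline Holdings Ltd (R1): 84% × 46% = 38.64% of Talon Textiles S.p.A.
Chain via Stonebridge Logistics SA (R1): 55% × 17% = 9.35% of Talon Textiles S.p.A.
Chain via Ridgefield Media Ltd (R1): 69% × 15% = 10.35% of Talon Textiles S.p.A.
Direct interest in Talon Textiles S.p.A: 10%.
Aggregating (R3): 38.64% + 9.35% + 10.35% + 10% = 68.34%.
68.34% does not exceed the 80% threshold, so Emil is not a related party to Talon Textiles S.p.A.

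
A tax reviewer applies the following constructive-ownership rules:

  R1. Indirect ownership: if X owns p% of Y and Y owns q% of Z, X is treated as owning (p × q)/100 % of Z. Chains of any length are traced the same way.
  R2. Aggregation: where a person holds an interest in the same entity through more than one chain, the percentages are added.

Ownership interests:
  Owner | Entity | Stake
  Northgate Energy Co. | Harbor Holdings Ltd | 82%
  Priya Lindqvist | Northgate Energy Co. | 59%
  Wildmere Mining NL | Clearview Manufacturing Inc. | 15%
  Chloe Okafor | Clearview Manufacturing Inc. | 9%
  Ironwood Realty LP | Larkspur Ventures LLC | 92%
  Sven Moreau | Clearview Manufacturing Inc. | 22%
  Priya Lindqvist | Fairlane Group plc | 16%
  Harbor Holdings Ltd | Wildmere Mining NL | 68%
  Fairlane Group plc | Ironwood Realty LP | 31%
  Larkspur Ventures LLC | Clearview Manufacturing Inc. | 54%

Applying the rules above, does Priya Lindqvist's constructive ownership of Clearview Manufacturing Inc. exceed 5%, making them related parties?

Chain via Northgate Energy Co. → Harbor Holdings Ltd → Wildmere Mining NL (R1): 59% × 82% × 68% × 15% = 4.93476% of Clearview Manufacturing Inc.
Chain via Fairlane Group plc → Ironwood Realty LP → Larkspur Ventures LLC (R1): 16% × 31% × 92% × 54% = 2.464128% of Clearview Manufacturing Inc.
Aggregating (R2): 4.93476% + 2.464128% = 7.398888%.
7.398888% exceeds the 5% threshold, so Priya is a related party to Clearview Manufacturing Inc.

Yes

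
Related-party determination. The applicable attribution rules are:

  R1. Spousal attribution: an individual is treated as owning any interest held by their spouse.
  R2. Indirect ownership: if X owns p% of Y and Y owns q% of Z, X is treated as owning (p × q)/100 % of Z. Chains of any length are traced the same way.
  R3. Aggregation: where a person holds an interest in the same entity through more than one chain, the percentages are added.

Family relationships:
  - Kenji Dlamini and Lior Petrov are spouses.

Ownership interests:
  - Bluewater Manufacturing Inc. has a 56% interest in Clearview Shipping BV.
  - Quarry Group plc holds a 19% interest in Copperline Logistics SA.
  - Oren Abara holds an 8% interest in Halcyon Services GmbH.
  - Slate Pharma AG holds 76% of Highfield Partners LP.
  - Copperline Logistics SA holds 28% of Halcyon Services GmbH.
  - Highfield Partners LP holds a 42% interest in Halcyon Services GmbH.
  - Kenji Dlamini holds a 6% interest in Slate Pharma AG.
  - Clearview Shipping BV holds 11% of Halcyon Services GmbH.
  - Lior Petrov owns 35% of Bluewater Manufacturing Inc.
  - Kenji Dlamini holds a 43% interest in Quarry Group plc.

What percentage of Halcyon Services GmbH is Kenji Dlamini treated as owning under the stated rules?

6.3588%

By spousal attribution (R1), Kenji Dlamini is treated as owning Lior Petrov's 35% interest in Bluewater Manufacturing Inc.
Chain via Slate Pharma AG → Highfield Partners LP (R2): 6% × 76% × 42% = 1.9152% of Halcyon Services GmbH.
Chain via Quarry Group plc → Copperline Logistics SA (R2): 43% × 19% × 28% = 2.2876% of Halcyon Services GmbH.
Chain via Bluewater Manufacturing Inc. → Clearview Shipping BV (R2): 35% × 56% × 11% = 2.156% of Halcyon Services GmbH.
Aggregating (R3): 1.9152% + 2.2876% + 2.156% = 6.3588%.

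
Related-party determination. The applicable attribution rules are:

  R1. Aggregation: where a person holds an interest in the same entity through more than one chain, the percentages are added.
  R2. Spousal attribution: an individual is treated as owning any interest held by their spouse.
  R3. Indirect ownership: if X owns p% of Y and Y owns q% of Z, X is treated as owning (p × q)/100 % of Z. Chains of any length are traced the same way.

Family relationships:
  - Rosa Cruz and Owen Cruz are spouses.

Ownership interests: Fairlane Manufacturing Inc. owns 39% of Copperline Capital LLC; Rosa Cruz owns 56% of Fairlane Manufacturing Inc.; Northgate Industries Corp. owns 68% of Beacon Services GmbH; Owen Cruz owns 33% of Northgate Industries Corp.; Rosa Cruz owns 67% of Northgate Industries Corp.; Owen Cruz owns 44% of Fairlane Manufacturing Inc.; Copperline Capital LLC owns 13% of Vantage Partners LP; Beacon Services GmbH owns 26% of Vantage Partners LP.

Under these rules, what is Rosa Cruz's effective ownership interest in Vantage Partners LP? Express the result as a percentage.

22.75%

By spousal attribution (R2), Rosa Cruz is treated as also owning Owen Cruz's interest in Fairlane Manufacturing Inc, giving 56% + 44% = 100%.
By spousal attribution (R2), Rosa Cruz is treated as also owning Owen Cruz's interest in Northgate Industries Corp, giving 67% + 33% = 100%.
Chain via Fairlane Manufacturing Inc. → Copperline Capital LLC (R3): 100% × 39% × 13% = 5.07% of Vantage Partners LP.
Chain via Northgate Industries Corp. → Beacon Services GmbH (R3): 100% × 68% × 26% = 17.68% of Vantage Partners LP.
Aggregating (R1): 5.07% + 17.68% = 22.75%.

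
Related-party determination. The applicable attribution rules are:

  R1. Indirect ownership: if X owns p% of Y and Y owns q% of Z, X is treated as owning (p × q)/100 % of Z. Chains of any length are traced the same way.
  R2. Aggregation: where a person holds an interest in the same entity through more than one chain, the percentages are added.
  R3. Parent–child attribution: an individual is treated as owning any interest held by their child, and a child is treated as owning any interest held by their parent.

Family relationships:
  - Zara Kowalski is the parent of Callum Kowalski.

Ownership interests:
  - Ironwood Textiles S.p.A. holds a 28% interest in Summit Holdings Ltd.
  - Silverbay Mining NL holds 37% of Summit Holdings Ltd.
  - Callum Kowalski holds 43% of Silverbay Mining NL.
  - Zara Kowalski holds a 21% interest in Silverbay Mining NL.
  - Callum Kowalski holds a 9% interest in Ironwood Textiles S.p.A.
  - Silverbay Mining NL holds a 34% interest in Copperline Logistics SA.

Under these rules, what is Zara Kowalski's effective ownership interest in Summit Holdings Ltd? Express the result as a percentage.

By parent–child attribution (R3), Zara Kowalski is treated as also owning Callum Kowalski's interest in Silverbay Mining NL, giving 21% + 43% = 64%.
By parent–child attribution (R3), Zara Kowalski is treated as owning Callum Kowalski's 9% interest in Ironwood Textiles S.p.A.
Chain via Silverbay Mining NL (R1): 64% × 37% = 23.68% of Summit Holdings Ltd.
Chain via Ironwood Textiles S.p.A. (R1): 9% × 28% = 2.52% of Summit Holdings Ltd.
Aggregating (R2): 23.68% + 2.52% = 26.2%.

26.2%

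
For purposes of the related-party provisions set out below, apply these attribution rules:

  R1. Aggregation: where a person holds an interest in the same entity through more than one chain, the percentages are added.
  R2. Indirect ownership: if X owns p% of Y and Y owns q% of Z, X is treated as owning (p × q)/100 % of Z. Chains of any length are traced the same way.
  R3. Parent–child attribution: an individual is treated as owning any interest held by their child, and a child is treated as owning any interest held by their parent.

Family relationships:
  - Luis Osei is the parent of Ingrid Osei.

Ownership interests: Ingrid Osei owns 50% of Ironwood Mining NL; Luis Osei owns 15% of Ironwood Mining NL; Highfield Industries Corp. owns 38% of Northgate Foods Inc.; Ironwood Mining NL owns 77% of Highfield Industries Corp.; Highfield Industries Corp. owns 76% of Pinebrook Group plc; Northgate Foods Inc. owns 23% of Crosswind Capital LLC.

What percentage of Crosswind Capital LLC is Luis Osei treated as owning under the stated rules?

4.37437%

By parent–child attribution (R3), Luis Osei is treated as also owning Ingrid Osei's interest in Ironwood Mining NL, giving 15% + 50% = 65%.
Chain via Ironwood Mining NL → Highfield Industries Corp. → Northgate Foods Inc. (R2): 65% × 77% × 38% × 23% = 4.37437% of Crosswind Capital LLC.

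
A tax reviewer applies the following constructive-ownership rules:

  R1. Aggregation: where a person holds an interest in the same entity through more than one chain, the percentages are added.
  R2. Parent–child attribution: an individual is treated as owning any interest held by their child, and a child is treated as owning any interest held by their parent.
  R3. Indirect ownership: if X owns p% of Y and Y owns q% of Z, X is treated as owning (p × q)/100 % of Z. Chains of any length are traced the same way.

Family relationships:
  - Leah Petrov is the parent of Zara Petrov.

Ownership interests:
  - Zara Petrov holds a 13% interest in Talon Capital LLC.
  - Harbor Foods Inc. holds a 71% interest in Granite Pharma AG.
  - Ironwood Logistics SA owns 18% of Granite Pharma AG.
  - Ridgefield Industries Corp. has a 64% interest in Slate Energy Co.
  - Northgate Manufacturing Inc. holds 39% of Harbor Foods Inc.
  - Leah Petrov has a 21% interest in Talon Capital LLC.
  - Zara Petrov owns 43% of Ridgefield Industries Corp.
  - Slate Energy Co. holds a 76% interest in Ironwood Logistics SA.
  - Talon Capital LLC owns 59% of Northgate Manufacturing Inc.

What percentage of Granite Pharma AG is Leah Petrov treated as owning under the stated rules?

9.31935%

By parent–child attribution (R2), Leah Petrov is treated as also owning Zara Petrov's interest in Talon Capital LLC, giving 21% + 13% = 34%.
By parent–child attribution (R2), Leah Petrov is treated as owning Zara Petrov's 43% interest in Ridgefield Industries Corp.
Chain via Talon Capital LLC → Northgate Manufacturing Inc. → Harbor Foods Inc. (R3): 34% × 59% × 39% × 71% = 5.554614% of Granite Pharma AG.
Chain via Ridgefield Industries Corp. → Slate Energy Co. → Ironwood Logistics SA (R3): 43% × 64% × 76% × 18% = 3.764736% of Granite Pharma AG.
Aggregating (R1): 5.554614% + 3.764736% = 9.31935%.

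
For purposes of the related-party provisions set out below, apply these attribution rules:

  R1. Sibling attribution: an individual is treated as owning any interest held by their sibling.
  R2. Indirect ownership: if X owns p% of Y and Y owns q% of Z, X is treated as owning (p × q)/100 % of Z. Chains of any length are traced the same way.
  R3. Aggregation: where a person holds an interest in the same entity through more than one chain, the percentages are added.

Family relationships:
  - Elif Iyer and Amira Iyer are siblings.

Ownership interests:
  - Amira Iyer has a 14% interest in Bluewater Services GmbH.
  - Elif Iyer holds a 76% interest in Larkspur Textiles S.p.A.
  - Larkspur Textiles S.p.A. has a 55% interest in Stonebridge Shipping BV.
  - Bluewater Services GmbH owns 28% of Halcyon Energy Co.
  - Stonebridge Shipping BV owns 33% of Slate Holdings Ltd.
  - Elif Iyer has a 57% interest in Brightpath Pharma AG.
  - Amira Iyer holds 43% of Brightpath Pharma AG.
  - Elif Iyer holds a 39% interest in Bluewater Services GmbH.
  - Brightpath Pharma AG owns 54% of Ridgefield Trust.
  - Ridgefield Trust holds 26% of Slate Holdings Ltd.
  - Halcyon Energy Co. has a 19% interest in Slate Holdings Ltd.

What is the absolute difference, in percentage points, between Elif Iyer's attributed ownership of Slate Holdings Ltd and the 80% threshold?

49.3464

By sibling attribution (R1), Elif Iyer is treated as also owning Amira Iyer's interest in Bluewater Services GmbH, giving 39% + 14% = 53%.
By sibling attribution (R1), Elif Iyer is treated as also owning Amira Iyer's interest in Brightpath Pharma AG, giving 57% + 43% = 100%.
Chain via Bluewater Services GmbH → Halcyon Energy Co. (R2): 53% × 28% × 19% = 2.8196% of Slate Holdings Ltd.
Chain via Brightpath Pharma AG → Ridgefield Trust (R2): 100% × 54% × 26% = 14.04% of Slate Holdings Ltd.
Chain via Larkspur Textiles S.p.A. → Stonebridge Shipping BV (R2): 76% × 55% × 33% = 13.794% of Slate Holdings Ltd.
Aggregating (R3): 2.8196% + 14.04% + 13.794% = 30.6536%.
30.6536% falls short of the 80% threshold by 49.3464 percentage points.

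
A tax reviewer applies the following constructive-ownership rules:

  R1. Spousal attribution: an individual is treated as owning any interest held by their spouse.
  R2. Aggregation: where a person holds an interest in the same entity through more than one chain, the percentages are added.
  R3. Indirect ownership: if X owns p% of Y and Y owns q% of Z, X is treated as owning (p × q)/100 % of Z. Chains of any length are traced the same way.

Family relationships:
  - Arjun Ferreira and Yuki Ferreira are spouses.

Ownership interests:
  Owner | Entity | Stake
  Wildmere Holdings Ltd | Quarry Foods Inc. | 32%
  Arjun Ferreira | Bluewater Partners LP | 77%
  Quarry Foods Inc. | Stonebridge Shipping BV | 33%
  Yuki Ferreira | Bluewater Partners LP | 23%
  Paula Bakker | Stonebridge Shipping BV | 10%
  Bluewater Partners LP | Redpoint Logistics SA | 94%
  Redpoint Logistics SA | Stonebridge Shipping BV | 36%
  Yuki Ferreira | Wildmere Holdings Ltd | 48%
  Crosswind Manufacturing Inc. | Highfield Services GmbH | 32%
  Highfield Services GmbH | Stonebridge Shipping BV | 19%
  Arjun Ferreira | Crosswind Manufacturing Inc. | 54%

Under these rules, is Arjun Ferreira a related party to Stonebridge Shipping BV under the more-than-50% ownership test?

By spousal attribution (R1), Arjun Ferreira is treated as also owning Yuki Ferreira's interest in Bluewater Partners LP, giving 77% + 23% = 100%.
By spousal attribution (R1), Arjun Ferreira is treated as owning Yuki Ferreira's 48% interest in Wildmere Holdings Ltd.
Chain via Bluewater Partners LP → Redpoint Logistics SA (R3): 100% × 94% × 36% = 33.84% of Stonebridge Shipping BV.
Chain via Crosswind Manufacturing Inc. → Highfield Services GmbH (R3): 54% × 32% × 19% = 3.2832% of Stonebridge Shipping BV.
Chain via Wildmere Holdings Ltd → Quarry Foods Inc. (R3): 48% × 32% × 33% = 5.0688% of Stonebridge Shipping BV.
Aggregating (R2): 33.84% + 3.2832% + 5.0688% = 42.192%.
42.192% does not exceed the 50% threshold, so Arjun is not a related party to Stonebridge Shipping BV.

No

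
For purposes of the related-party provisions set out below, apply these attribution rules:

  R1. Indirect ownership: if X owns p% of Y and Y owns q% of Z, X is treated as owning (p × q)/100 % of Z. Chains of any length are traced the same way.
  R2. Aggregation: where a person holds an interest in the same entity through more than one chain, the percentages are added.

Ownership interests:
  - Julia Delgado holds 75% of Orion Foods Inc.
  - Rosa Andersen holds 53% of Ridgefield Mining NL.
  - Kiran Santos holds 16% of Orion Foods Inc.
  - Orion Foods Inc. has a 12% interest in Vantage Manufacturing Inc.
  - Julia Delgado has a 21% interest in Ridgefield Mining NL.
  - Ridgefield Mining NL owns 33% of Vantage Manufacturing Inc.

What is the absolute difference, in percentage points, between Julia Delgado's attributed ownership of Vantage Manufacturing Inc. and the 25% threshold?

Chain via Orion Foods Inc. (R1): 75% × 12% = 9% of Vantage Manufacturing Inc.
Chain via Ridgefield Mining NL (R1): 21% × 33% = 6.93% of Vantage Manufacturing Inc.
Aggregating (R2): 9% + 6.93% = 15.93%.
15.93% falls short of the 25% threshold by 9.07 percentage points.

9.07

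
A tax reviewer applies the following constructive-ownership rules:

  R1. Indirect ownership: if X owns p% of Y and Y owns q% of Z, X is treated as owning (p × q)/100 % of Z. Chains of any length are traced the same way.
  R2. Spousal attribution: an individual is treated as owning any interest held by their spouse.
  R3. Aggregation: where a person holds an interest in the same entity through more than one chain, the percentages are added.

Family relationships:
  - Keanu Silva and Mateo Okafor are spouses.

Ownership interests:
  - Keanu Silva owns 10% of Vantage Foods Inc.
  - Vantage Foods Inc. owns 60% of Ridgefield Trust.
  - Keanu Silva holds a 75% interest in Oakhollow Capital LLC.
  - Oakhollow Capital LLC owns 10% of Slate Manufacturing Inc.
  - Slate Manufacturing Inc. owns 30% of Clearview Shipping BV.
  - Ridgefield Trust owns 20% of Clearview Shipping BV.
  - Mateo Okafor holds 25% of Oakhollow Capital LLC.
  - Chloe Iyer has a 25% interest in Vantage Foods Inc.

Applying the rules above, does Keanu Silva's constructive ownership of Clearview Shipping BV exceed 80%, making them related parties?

No

By spousal attribution (R2), Keanu Silva is treated as also owning Mateo Okafor's interest in Oakhollow Capital LLC, giving 75% + 25% = 100%.
Chain via Oakhollow Capital LLC → Slate Manufacturing Inc. (R1): 100% × 10% × 30% = 3% of Clearview Shipping BV.
Chain via Vantage Foods Inc. → Ridgefield Trust (R1): 10% × 60% × 20% = 1.2% of Clearview Shipping BV.
Aggregating (R3): 3% + 1.2% = 4.2%.
4.2% does not exceed the 80% threshold, so Keanu is not a related party to Clearview Shipping BV.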